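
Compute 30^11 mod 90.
0

Repeated squaring. Binary of 11 = 1011.
30^1 ≡ 30 (mod 90); 30^2 ≡ 0 (mod 90); 30^4 ≡ 0 (mod 90); 30^8 ≡ 0 (mod 90)
30^11 = 30^1 × 30^2 × 30^8 ≡ 0 (mod 90)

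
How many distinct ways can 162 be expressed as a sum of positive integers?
129913904637

p(n) counts ways to write n as a sum of positive integers (order ignored).
Euler's pentagonal recurrence: p(k) = p(k-1) + p(k-2) - p(k-5) - p(k-7) + p(k-12) + p(k-15) - ... (offsets j(3j∓1)/2, signs ++--, p(0)=1, p(<0)=0).
DP table for k = 0..161: p(0)=1, p(1)=1, p(2)=2, p(3)=3, p(4)=5, p(5)=7, p(6)=11, p(7)=15, p(8)=22, p(9)=30, p(10)=42, p(11)=56, p(12)=77, p(13)=101, p(14)=135, p(15)=176, p(16)=231, p(17)=297, p(18)=385, p(19)=490, p(20)=627, p(21)=792, p(22)=1002, p(23)=1255, p(24)=1575, p(25)=1958, p(26)=2436, p(27)=3010, p(28)=3718, p(29)=4565, p(30)=5604, p(31)=6842, p(32)=8349, p(33)=10143, p(34)=12310, p(35)=14883, p(36)=17977, p(37)=21637, p(38)=26015, p(39)=31185, p(40)=37338, p(41)=44583, p(42)=53174, p(43)=63261, p(44)=75175, p(45)=89134, p(46)=105558, p(47)=124754, p(48)=147273, p(49)=173525, p(50)=204226, p(51)=239943, p(52)=281589, p(53)=329931, p(54)=386155, p(55)=451276, p(56)=526823, p(57)=614154, p(58)=715220, p(59)=831820, p(60)=966467, p(61)=1121505, p(62)=1300156, p(63)=1505499, p(64)=1741630, p(65)=2012558, p(66)=2323520, p(67)=2679689, p(68)=3087735, p(69)=3554345, p(70)=4087968, p(71)=4697205, p(72)=5392783, p(73)=6185689, p(74)=7089500, p(75)=8118264, p(76)=9289091, p(77)=10619863, p(78)=12132164, p(79)=13848650, p(80)=15796476, p(81)=18004327, p(82)=20506255, p(83)=23338469, p(84)=26543660, p(85)=30167357, p(86)=34262962, p(87)=38887673, p(88)=44108109, p(89)=49995925, p(90)=56634173, p(91)=64112359, p(92)=72533807, p(93)=82010177, p(94)=92669720, p(95)=104651419, p(96)=118114304, p(97)=133230930, p(98)=150198136, p(99)=169229875, p(100)=190569292, p(101)=214481126, p(102)=241265379, p(103)=271248950, p(104)=304801365, p(105)=342325709, p(106)=384276336, p(107)=431149389, p(108)=483502844, p(109)=541946240, p(110)=607163746, p(111)=679903203, p(112)=761002156, p(113)=851376628, p(114)=952050665, p(115)=1064144451, p(116)=1188908248, p(117)=1327710076, p(118)=1482074143, p(119)=1653668665, p(120)=1844349560, p(121)=2056148051, p(122)=2291320912, p(123)=2552338241, p(124)=2841940500, p(125)=3163127352, p(126)=3519222692, p(127)=3913864295, p(128)=4351078600, p(129)=4835271870, p(130)=5371315400, p(131)=5964539504, p(132)=6620830889, p(133)=7346629512, p(134)=8149040695, p(135)=9035836076, p(136)=10015581680, p(137)=11097645016, p(138)=12292341831, p(139)=13610949895, p(140)=15065878135, p(141)=16670689208, p(142)=18440293320, p(143)=20390982757, p(144)=22540654445, p(145)=24908858009, p(146)=27517052599, p(147)=30388671978, p(148)=33549419497, p(149)=37027355200, p(150)=40853235313, p(151)=45060624582, p(152)=49686288421, p(153)=54770336324, p(154)=60356673280, p(155)=66493182097, p(156)=73232243759, p(157)=80630964769, p(158)=88751778802, p(159)=97662728555, p(160)=107438159466, p(161)=118159068427.
Final step: p(162) = p(161) + p(160) - p(157) - p(155) + p(150) + p(147) - p(140) - p(136) + p(127) + p(122) - p(111) - p(105) + p(92) + p(85) - p(70) - p(62) + p(45) + p(36) - p(17) - p(7)
= 118159068427 + 107438159466 - 80630964769 - 66493182097 + 40853235313 + 30388671978 - 15065878135 - 10015581680 + 3913864295 + 2291320912 - 679903203 - 342325709 + 72533807 + 30167357 - 4087968 - 1300156 + 89134 + 17977 - 297 - 15
= 129913904637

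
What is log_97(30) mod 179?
9

Baby-step giant-step with step n = ⌈√179⌉ = 14.
Baby steps 97^j mod 179 (j:value) for j=0..13: 0:1, 1:97, 2:101, 3:131, 4:177, 5:164, 6:156, 7:96, 8:4, 9:30, 10:46, 11:166, 12:171, 13:119.
h = 30 is already in the table at j=9, so x = 9.
Check: 97^9 ≡ 30 (mod 179).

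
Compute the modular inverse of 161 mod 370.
131

gcd(161, 370) = 1, so the inverse exists.
Extended Euclidean algorithm on (370, 161):
370 = 2 × 161 + 48  ⟹  48 = (1)·370 + (-2)·161
161 = 3 × 48 + 17  ⟹  17 = (-3)·370 + (7)·161
48 = 2 × 17 + 14  ⟹  14 = (7)·370 + (-16)·161
17 = 1 × 14 + 3  ⟹  3 = (-10)·370 + (23)·161
14 = 4 × 3 + 2  ⟹  2 = (47)·370 + (-108)·161
3 = 1 × 2 + 1  ⟹  1 = (-57)·370 + (131)·161
So (131)·161 ≡ 1 (mod 370), i.e. 161^(-1) ≡ 131 (mod 370).
Check: 161 × 131 = 21091 ≡ 1 (mod 370)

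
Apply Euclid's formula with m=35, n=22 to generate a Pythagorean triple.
(741, 1540, 1709)

Euclid's formula: a = m² - n², b = 2mn, c = m² + n²
m = 35, n = 22
a = 35² - 22² = 1225 - 484 = 741
b = 2 × 35 × 22 = 1540
c = 35² + 22² = 1225 + 484 = 1709
Verification: 741² + 1540² = 549081 + 2371600 = 2920681 = 1709² ✓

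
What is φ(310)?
120

310 = 2 × 5 × 31
φ(n) = n × ∏(1 - 1/p) for each prime p dividing n
φ(310) = 310 × (1 - 1/2) × (1 - 1/5) × (1 - 1/31) = 120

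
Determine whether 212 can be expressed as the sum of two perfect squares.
4² + 14² (a=4, b=14)

Factorization: 212 = 2^2 × 53
By Fermat: n is sum of two squares iff every prime p ≡ 3 (mod 4) appears to even power.
All primes ≡ 3 (mod 4) appear to even power.
Search a = 0, 1, 2, … for 212 - a² a perfect square: first hit at a = 4: 212 - 16 = 196 = 14².
212 = 4² + 14² = 16 + 196 ✓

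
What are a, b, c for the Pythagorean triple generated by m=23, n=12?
(385, 552, 673)

Euclid's formula: a = m² - n², b = 2mn, c = m² + n²
m = 23, n = 12
a = 23² - 12² = 529 - 144 = 385
b = 2 × 23 × 12 = 552
c = 23² + 12² = 529 + 144 = 673
Verification: 385² + 552² = 148225 + 304704 = 452929 = 673² ✓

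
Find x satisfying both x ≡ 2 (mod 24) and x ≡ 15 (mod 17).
338

Using Chinese Remainder Theorem:
M = 24 × 17 = 408
M1 = 17, M2 = 24
y1 = 17^(-1) mod 24 = 17
y2 = 24^(-1) mod 17 = 5
x = (2×17×17 + 15×24×5) mod 408 = 338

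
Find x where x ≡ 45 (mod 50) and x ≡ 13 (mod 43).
1045

Using Chinese Remainder Theorem:
M = 50 × 43 = 2150
M1 = 43, M2 = 50
y1 = 43^(-1) mod 50 = 7
y2 = 50^(-1) mod 43 = 37
x = (45×43×7 + 13×50×37) mod 2150 = 1045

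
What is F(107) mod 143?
57

Matrix identity: Q^n = [[F_(n+1), F_n], [F_n, F_(n-1)]] with Q = [[1,1],[1,0]].
n = 107 = 1101011₂. Square-and-multiply, entries mod 143:
Q^1 = [[1,1],[1,0]]
Q^3 = (Q^1)²·Q = [[3,2],[2,1]]
Q^6 = (Q^3)² = [[13,8],[8,5]]
Q^13 = (Q^6)²·Q = [[91,90],[90,1]]
Q^26 = (Q^13)² = [[79,129],[129,93]]
Q^53 = (Q^26)²·Q = [[25,2],[2,23]]
Q^107 = (Q^53)²·Q = [[10,57],[57,96]]
F_107 mod 143 = Q^107[0][1] = 57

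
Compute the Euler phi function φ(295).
232

295 = 5 × 59
φ(n) = n × ∏(1 - 1/p) for each prime p dividing n
φ(295) = 295 × (1 - 1/5) × (1 - 1/59) = 232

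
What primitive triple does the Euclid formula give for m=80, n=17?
(6111, 2720, 6689)

Euclid's formula: a = m² - n², b = 2mn, c = m² + n²
m = 80, n = 17
a = 80² - 17² = 6400 - 289 = 6111
b = 2 × 80 × 17 = 2720
c = 80² + 17² = 6400 + 289 = 6689
Verification: 6111² + 2720² = 37344321 + 7398400 = 44742721 = 6689² ✓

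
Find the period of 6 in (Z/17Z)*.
16

17 is prime, so ord(6) divides φ(17) = 16.
Divisors of 16: 1, 2, 4, 8, 16.
Repeated squaring: 6^1 ≡ 6, 6^2 ≡ 2, 6^4 ≡ 4, 6^8 ≡ 16, 6^16 ≡ 1 (mod 17).
Test 6^d mod 17 for each divisor d in increasing order:
6^1 ≡ 6
6^2 ≡ 2
6^4 ≡ 4
6^8 ≡ 16
6^16 ≡ 1  ← first divisor giving 1
The order is 16.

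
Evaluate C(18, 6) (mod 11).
7

Using Lucas' theorem:
Write n=18 and k=6 in base 11:
n in base 11: [1, 7]
k in base 11: [0, 6]
C(18,6) mod 11 = ∏ C(n_i, k_i) mod 11
Digit binomials (mod 11): C(1,0) = 1; C(7,6) = 7
Product: 1 × 7 = 7 ≡ 7 (mod 11)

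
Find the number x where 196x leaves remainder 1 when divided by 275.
181

gcd(196, 275) = 1, so the inverse exists.
Extended Euclidean algorithm on (275, 196):
275 = 1 × 196 + 79  ⟹  79 = (1)·275 + (-1)·196
196 = 2 × 79 + 38  ⟹  38 = (-2)·275 + (3)·196
79 = 2 × 38 + 3  ⟹  3 = (5)·275 + (-7)·196
38 = 12 × 3 + 2  ⟹  2 = (-62)·275 + (87)·196
3 = 1 × 2 + 1  ⟹  1 = (67)·275 + (-94)·196
So (-94)·196 ≡ 1 (mod 275), i.e. 196^(-1) ≡ -94 ≡ 181 (mod 275).
Check: 196 × 181 = 35476 ≡ 1 (mod 275)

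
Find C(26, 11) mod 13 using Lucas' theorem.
0

Using Lucas' theorem:
Write n=26 and k=11 in base 13:
n in base 13: [2, 0]
k in base 13: [0, 11]
C(26,11) mod 13 = ∏ C(n_i, k_i) mod 13
Digit binomials (mod 13): C(2,0) = 1; C(0,11) = 0 (k_i > n_i)
Product: 1 × 0 = 0 ≡ 0 (mod 13)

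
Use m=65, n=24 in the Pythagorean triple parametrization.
(3649, 3120, 4801)

Euclid's formula: a = m² - n², b = 2mn, c = m² + n²
m = 65, n = 24
a = 65² - 24² = 4225 - 576 = 3649
b = 2 × 65 × 24 = 3120
c = 65² + 24² = 4225 + 576 = 4801
Verification: 3649² + 3120² = 13315201 + 9734400 = 23049601 = 4801² ✓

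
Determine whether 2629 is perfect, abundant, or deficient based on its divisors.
deficient

Proper divisors of 2629: sum = 1 + 11 + 239 = 251
Since 251 < 2629, 2629 is deficient.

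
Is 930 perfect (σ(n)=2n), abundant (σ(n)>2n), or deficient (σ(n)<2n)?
abundant

Proper divisors of 930: sum = 1 + 2 + 3 + 5 + 6 + 10 + 15 + 30 + 31 + 62 + 93 + 155 + 186 + 310 + 465 = 1374
Since 1374 > 930, 930 is abundant.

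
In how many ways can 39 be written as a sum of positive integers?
31185

p(n) counts ways to write n as a sum of positive integers (order ignored).
Euler's pentagonal recurrence: p(k) = p(k-1) + p(k-2) - p(k-5) - p(k-7) + p(k-12) + p(k-15) - ... (offsets j(3j∓1)/2, signs ++--, p(0)=1, p(<0)=0).
DP table for k = 0..38: p(0)=1, p(1)=1, p(2)=2, p(3)=3, p(4)=5, p(5)=7, p(6)=11, p(7)=15, p(8)=22, p(9)=30, p(10)=42, p(11)=56, p(12)=77, p(13)=101, p(14)=135, p(15)=176, p(16)=231, p(17)=297, p(18)=385, p(19)=490, p(20)=627, p(21)=792, p(22)=1002, p(23)=1255, p(24)=1575, p(25)=1958, p(26)=2436, p(27)=3010, p(28)=3718, p(29)=4565, p(30)=5604, p(31)=6842, p(32)=8349, p(33)=10143, p(34)=12310, p(35)=14883, p(36)=17977, p(37)=21637, p(38)=26015.
Final step: p(39) = p(38) + p(37) - p(34) - p(32) + p(27) + p(24) - p(17) - p(13) + p(4)
= 26015 + 21637 - 12310 - 8349 + 3010 + 1575 - 297 - 101 + 5
= 31185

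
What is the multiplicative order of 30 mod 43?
42

43 is prime, so ord(30) divides φ(43) = 42.
Divisors of 42: 1, 2, 3, 6, 7, 14, 21, 42.
Repeated squaring: 30^1 ≡ 30, 30^2 ≡ 40, 30^4 ≡ 9, 30^8 ≡ 38, 30^16 ≡ 25, 30^32 ≡ 23 (mod 43).
Test 30^d mod 43 for each divisor d in increasing order:
30^1 ≡ 30
30^2 ≡ 40
30^3 = 30^2·30^1 ≡ 39
30^6 = 30^4·30^2 ≡ 16
30^7 = 30^4·30^2·30^1 ≡ 7
30^14 = 30^8·30^4·30^2 ≡ 6
30^21 = 30^16·30^4·30^1 ≡ 42
30^42 = 30^32·30^8·30^2 ≡ 1  ← first divisor giving 1
The order is 42.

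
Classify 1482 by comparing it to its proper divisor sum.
abundant

Proper divisors of 1482: sum = 1 + 2 + 3 + 6 + 13 + 19 + 26 + 38 + 39 + 57 + 78 + 114 + 247 + 494 + 741 = 1878
Since 1878 > 1482, 1482 is abundant.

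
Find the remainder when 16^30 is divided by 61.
1

Repeated squaring. Binary of 30 = 11110.
16^1 ≡ 16 (mod 61); 16^2 ≡ 12 (mod 61); 16^4 ≡ 22 (mod 61); 16^8 ≡ 57 (mod 61); 16^16 ≡ 16 (mod 61)
16^30 = 16^2 × 16^4 × 16^8 × 16^16 ≡ 1 (mod 61)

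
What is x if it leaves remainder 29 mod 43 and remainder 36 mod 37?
1405

Using Chinese Remainder Theorem:
M = 43 × 37 = 1591
M1 = 37, M2 = 43
y1 = 37^(-1) mod 43 = 7
y2 = 43^(-1) mod 37 = 31
x = (29×37×7 + 36×43×31) mod 1591 = 1405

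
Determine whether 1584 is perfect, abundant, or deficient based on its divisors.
abundant

Proper divisors of 1584: sum = 1 + 2 + 3 + 4 + 6 + 8 + 9 + 11 + ... + 264 + 396 + 528 + 792 (29 divisors) = 3252
Since 3252 > 1584, 1584 is abundant.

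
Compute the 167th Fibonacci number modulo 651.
202

Matrix identity: Q^n = [[F_(n+1), F_n], [F_n, F_(n-1)]] with Q = [[1,1],[1,0]].
n = 167 = 10100111₂. Square-and-multiply, entries mod 651:
Q^1 = [[1,1],[1,0]]
Q^2 = (Q^1)² = [[2,1],[1,1]]
Q^5 = (Q^2)²·Q = [[8,5],[5,3]]
Q^10 = (Q^5)² = [[89,55],[55,34]]
Q^20 = (Q^10)² = [[530,255],[255,275]]
Q^41 = (Q^20)²·Q = [[454,244],[244,210]]
Q^83 = (Q^41)²·Q = [[612,44],[44,568]]
Q^167 = (Q^83)²·Q = [[42,202],[202,491]]
F_167 mod 651 = Q^167[0][1] = 202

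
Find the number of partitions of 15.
176

p(n) counts ways to write n as a sum of positive integers (order ignored).
Euler's pentagonal recurrence: p(k) = p(k-1) + p(k-2) - p(k-5) - p(k-7) + p(k-12) + p(k-15) - ... (offsets j(3j∓1)/2, signs ++--, p(0)=1, p(<0)=0).
DP table for k = 0..14: p(0)=1, p(1)=1, p(2)=2, p(3)=3, p(4)=5, p(5)=7, p(6)=11, p(7)=15, p(8)=22, p(9)=30, p(10)=42, p(11)=56, p(12)=77, p(13)=101, p(14)=135.
Final step: p(15) = p(14) + p(13) - p(10) - p(8) + p(3) + p(0)
= 135 + 101 - 42 - 22 + 3 + 1
= 176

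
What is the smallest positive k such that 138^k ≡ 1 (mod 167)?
166

167 is prime, so ord(138) divides φ(167) = 166.
Divisors of 166: 1, 2, 83, 166.
Repeated squaring: 138^1 ≡ 138, 138^2 ≡ 6, 138^4 ≡ 36, 138^8 ≡ 127, 138^16 ≡ 97, 138^32 ≡ 57, 138^64 ≡ 76, 138^128 ≡ 98 (mod 167).
Test 138^d mod 167 for each divisor d in increasing order:
138^1 ≡ 138
138^2 ≡ 6
138^83 = 138^64·138^16·138^2·138^1 ≡ 166
138^166 = 138^128·138^32·138^4·138^2 ≡ 1  ← first divisor giving 1
The order is 166.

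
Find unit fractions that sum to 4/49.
1/13 + 1/213 + 1/67841 + 1/9204734721

Greedy algorithm:
4/49: ceiling(49/4) = 13, use 1/13
3/637: ceiling(637/3) = 213, use 1/213
2/135681: ceiling(135681/2) = 67841, use 1/67841
1/9204734721: ceiling(9204734721/1) = 9204734721, use 1/9204734721
Result: 4/49 = 1/13 + 1/213 + 1/67841 + 1/9204734721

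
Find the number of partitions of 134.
8149040695

p(n) counts ways to write n as a sum of positive integers (order ignored).
Euler's pentagonal recurrence: p(k) = p(k-1) + p(k-2) - p(k-5) - p(k-7) + p(k-12) + p(k-15) - ... (offsets j(3j∓1)/2, signs ++--, p(0)=1, p(<0)=0).
DP table for k = 0..133: p(0)=1, p(1)=1, p(2)=2, p(3)=3, p(4)=5, p(5)=7, p(6)=11, p(7)=15, p(8)=22, p(9)=30, p(10)=42, p(11)=56, p(12)=77, p(13)=101, p(14)=135, p(15)=176, p(16)=231, p(17)=297, p(18)=385, p(19)=490, p(20)=627, p(21)=792, p(22)=1002, p(23)=1255, p(24)=1575, p(25)=1958, p(26)=2436, p(27)=3010, p(28)=3718, p(29)=4565, p(30)=5604, p(31)=6842, p(32)=8349, p(33)=10143, p(34)=12310, p(35)=14883, p(36)=17977, p(37)=21637, p(38)=26015, p(39)=31185, p(40)=37338, p(41)=44583, p(42)=53174, p(43)=63261, p(44)=75175, p(45)=89134, p(46)=105558, p(47)=124754, p(48)=147273, p(49)=173525, p(50)=204226, p(51)=239943, p(52)=281589, p(53)=329931, p(54)=386155, p(55)=451276, p(56)=526823, p(57)=614154, p(58)=715220, p(59)=831820, p(60)=966467, p(61)=1121505, p(62)=1300156, p(63)=1505499, p(64)=1741630, p(65)=2012558, p(66)=2323520, p(67)=2679689, p(68)=3087735, p(69)=3554345, p(70)=4087968, p(71)=4697205, p(72)=5392783, p(73)=6185689, p(74)=7089500, p(75)=8118264, p(76)=9289091, p(77)=10619863, p(78)=12132164, p(79)=13848650, p(80)=15796476, p(81)=18004327, p(82)=20506255, p(83)=23338469, p(84)=26543660, p(85)=30167357, p(86)=34262962, p(87)=38887673, p(88)=44108109, p(89)=49995925, p(90)=56634173, p(91)=64112359, p(92)=72533807, p(93)=82010177, p(94)=92669720, p(95)=104651419, p(96)=118114304, p(97)=133230930, p(98)=150198136, p(99)=169229875, p(100)=190569292, p(101)=214481126, p(102)=241265379, p(103)=271248950, p(104)=304801365, p(105)=342325709, p(106)=384276336, p(107)=431149389, p(108)=483502844, p(109)=541946240, p(110)=607163746, p(111)=679903203, p(112)=761002156, p(113)=851376628, p(114)=952050665, p(115)=1064144451, p(116)=1188908248, p(117)=1327710076, p(118)=1482074143, p(119)=1653668665, p(120)=1844349560, p(121)=2056148051, p(122)=2291320912, p(123)=2552338241, p(124)=2841940500, p(125)=3163127352, p(126)=3519222692, p(127)=3913864295, p(128)=4351078600, p(129)=4835271870, p(130)=5371315400, p(131)=5964539504, p(132)=6620830889, p(133)=7346629512.
Final step: p(134) = p(133) + p(132) - p(129) - p(127) + p(122) + p(119) - p(112) - p(108) + p(99) + p(94) - p(83) - p(77) + p(64) + p(57) - p(42) - p(34) + p(17) + p(8)
= 7346629512 + 6620830889 - 4835271870 - 3913864295 + 2291320912 + 1653668665 - 761002156 - 483502844 + 169229875 + 92669720 - 23338469 - 10619863 + 1741630 + 614154 - 53174 - 12310 + 297 + 22
= 8149040695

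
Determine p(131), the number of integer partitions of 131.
5964539504

p(n) counts ways to write n as a sum of positive integers (order ignored).
Euler's pentagonal recurrence: p(k) = p(k-1) + p(k-2) - p(k-5) - p(k-7) + p(k-12) + p(k-15) - ... (offsets j(3j∓1)/2, signs ++--, p(0)=1, p(<0)=0).
DP table for k = 0..130: p(0)=1, p(1)=1, p(2)=2, p(3)=3, p(4)=5, p(5)=7, p(6)=11, p(7)=15, p(8)=22, p(9)=30, p(10)=42, p(11)=56, p(12)=77, p(13)=101, p(14)=135, p(15)=176, p(16)=231, p(17)=297, p(18)=385, p(19)=490, p(20)=627, p(21)=792, p(22)=1002, p(23)=1255, p(24)=1575, p(25)=1958, p(26)=2436, p(27)=3010, p(28)=3718, p(29)=4565, p(30)=5604, p(31)=6842, p(32)=8349, p(33)=10143, p(34)=12310, p(35)=14883, p(36)=17977, p(37)=21637, p(38)=26015, p(39)=31185, p(40)=37338, p(41)=44583, p(42)=53174, p(43)=63261, p(44)=75175, p(45)=89134, p(46)=105558, p(47)=124754, p(48)=147273, p(49)=173525, p(50)=204226, p(51)=239943, p(52)=281589, p(53)=329931, p(54)=386155, p(55)=451276, p(56)=526823, p(57)=614154, p(58)=715220, p(59)=831820, p(60)=966467, p(61)=1121505, p(62)=1300156, p(63)=1505499, p(64)=1741630, p(65)=2012558, p(66)=2323520, p(67)=2679689, p(68)=3087735, p(69)=3554345, p(70)=4087968, p(71)=4697205, p(72)=5392783, p(73)=6185689, p(74)=7089500, p(75)=8118264, p(76)=9289091, p(77)=10619863, p(78)=12132164, p(79)=13848650, p(80)=15796476, p(81)=18004327, p(82)=20506255, p(83)=23338469, p(84)=26543660, p(85)=30167357, p(86)=34262962, p(87)=38887673, p(88)=44108109, p(89)=49995925, p(90)=56634173, p(91)=64112359, p(92)=72533807, p(93)=82010177, p(94)=92669720, p(95)=104651419, p(96)=118114304, p(97)=133230930, p(98)=150198136, p(99)=169229875, p(100)=190569292, p(101)=214481126, p(102)=241265379, p(103)=271248950, p(104)=304801365, p(105)=342325709, p(106)=384276336, p(107)=431149389, p(108)=483502844, p(109)=541946240, p(110)=607163746, p(111)=679903203, p(112)=761002156, p(113)=851376628, p(114)=952050665, p(115)=1064144451, p(116)=1188908248, p(117)=1327710076, p(118)=1482074143, p(119)=1653668665, p(120)=1844349560, p(121)=2056148051, p(122)=2291320912, p(123)=2552338241, p(124)=2841940500, p(125)=3163127352, p(126)=3519222692, p(127)=3913864295, p(128)=4351078600, p(129)=4835271870, p(130)=5371315400.
Final step: p(131) = p(130) + p(129) - p(126) - p(124) + p(119) + p(116) - p(109) - p(105) + p(96) + p(91) - p(80) - p(74) + p(61) + p(54) - p(39) - p(31) + p(14) + p(5)
= 5371315400 + 4835271870 - 3519222692 - 2841940500 + 1653668665 + 1188908248 - 541946240 - 342325709 + 118114304 + 64112359 - 15796476 - 7089500 + 1121505 + 386155 - 31185 - 6842 + 135 + 7
= 5964539504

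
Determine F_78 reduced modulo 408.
8

Matrix identity: Q^n = [[F_(n+1), F_n], [F_n, F_(n-1)]] with Q = [[1,1],[1,0]].
n = 78 = 1001110₂. Square-and-multiply, entries mod 408:
Q^1 = [[1,1],[1,0]]
Q^2 = (Q^1)² = [[2,1],[1,1]]
Q^4 = (Q^2)² = [[5,3],[3,2]]
Q^9 = (Q^4)²·Q = [[55,34],[34,21]]
Q^19 = (Q^9)²·Q = [[237,101],[101,136]]
Q^39 = (Q^19)²·Q = [[3,274],[274,137]]
Q^78 = (Q^39)² = [[13,8],[8,5]]
F_78 mod 408 = Q^78[0][1] = 8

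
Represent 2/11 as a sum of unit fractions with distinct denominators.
1/6 + 1/66

Greedy algorithm:
2/11: ceiling(11/2) = 6, use 1/6
1/66: ceiling(66/1) = 66, use 1/66
Result: 2/11 = 1/6 + 1/66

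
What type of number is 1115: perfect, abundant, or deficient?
deficient

Proper divisors of 1115: sum = 1 + 5 + 223 = 229
Since 229 < 1115, 1115 is deficient.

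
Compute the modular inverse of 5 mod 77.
31

gcd(5, 77) = 1, so the inverse exists.
Extended Euclidean algorithm on (77, 5):
77 = 15 × 5 + 2  ⟹  2 = (1)·77 + (-15)·5
5 = 2 × 2 + 1  ⟹  1 = (-2)·77 + (31)·5
So (31)·5 ≡ 1 (mod 77), i.e. 5^(-1) ≡ 31 (mod 77).
Check: 5 × 31 = 155 ≡ 1 (mod 77)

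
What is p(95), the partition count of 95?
104651419

p(n) counts ways to write n as a sum of positive integers (order ignored).
Euler's pentagonal recurrence: p(k) = p(k-1) + p(k-2) - p(k-5) - p(k-7) + p(k-12) + p(k-15) - ... (offsets j(3j∓1)/2, signs ++--, p(0)=1, p(<0)=0).
DP table for k = 0..94: p(0)=1, p(1)=1, p(2)=2, p(3)=3, p(4)=5, p(5)=7, p(6)=11, p(7)=15, p(8)=22, p(9)=30, p(10)=42, p(11)=56, p(12)=77, p(13)=101, p(14)=135, p(15)=176, p(16)=231, p(17)=297, p(18)=385, p(19)=490, p(20)=627, p(21)=792, p(22)=1002, p(23)=1255, p(24)=1575, p(25)=1958, p(26)=2436, p(27)=3010, p(28)=3718, p(29)=4565, p(30)=5604, p(31)=6842, p(32)=8349, p(33)=10143, p(34)=12310, p(35)=14883, p(36)=17977, p(37)=21637, p(38)=26015, p(39)=31185, p(40)=37338, p(41)=44583, p(42)=53174, p(43)=63261, p(44)=75175, p(45)=89134, p(46)=105558, p(47)=124754, p(48)=147273, p(49)=173525, p(50)=204226, p(51)=239943, p(52)=281589, p(53)=329931, p(54)=386155, p(55)=451276, p(56)=526823, p(57)=614154, p(58)=715220, p(59)=831820, p(60)=966467, p(61)=1121505, p(62)=1300156, p(63)=1505499, p(64)=1741630, p(65)=2012558, p(66)=2323520, p(67)=2679689, p(68)=3087735, p(69)=3554345, p(70)=4087968, p(71)=4697205, p(72)=5392783, p(73)=6185689, p(74)=7089500, p(75)=8118264, p(76)=9289091, p(77)=10619863, p(78)=12132164, p(79)=13848650, p(80)=15796476, p(81)=18004327, p(82)=20506255, p(83)=23338469, p(84)=26543660, p(85)=30167357, p(86)=34262962, p(87)=38887673, p(88)=44108109, p(89)=49995925, p(90)=56634173, p(91)=64112359, p(92)=72533807, p(93)=82010177, p(94)=92669720.
Final step: p(95) = p(94) + p(93) - p(90) - p(88) + p(83) + p(80) - p(73) - p(69) + p(60) + p(55) - p(44) - p(38) + p(25) + p(18) - p(3)
= 92669720 + 82010177 - 56634173 - 44108109 + 23338469 + 15796476 - 6185689 - 3554345 + 966467 + 451276 - 75175 - 26015 + 1958 + 385 - 3
= 104651419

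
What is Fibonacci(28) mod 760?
131

Matrix identity: Q^n = [[F_(n+1), F_n], [F_n, F_(n-1)]] with Q = [[1,1],[1,0]].
n = 28 = 11100₂. Square-and-multiply, entries mod 760:
Q^1 = [[1,1],[1,0]]
Q^3 = (Q^1)²·Q = [[3,2],[2,1]]
Q^7 = (Q^3)²·Q = [[21,13],[13,8]]
Q^14 = (Q^7)² = [[610,377],[377,233]]
Q^28 = (Q^14)² = [[469,131],[131,338]]
F_28 mod 760 = Q^28[0][1] = 131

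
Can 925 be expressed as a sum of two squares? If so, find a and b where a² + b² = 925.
5² + 30² (a=5, b=30)

Factorization: 925 = 5^2 × 37
By Fermat: n is sum of two squares iff every prime p ≡ 3 (mod 4) appears to even power.
All primes ≡ 3 (mod 4) appear to even power.
Search a = 0, 1, 2, … for 925 - a² a perfect square: first hit at a = 5: 925 - 25 = 900 = 30².
925 = 5² + 30² = 25 + 900 ✓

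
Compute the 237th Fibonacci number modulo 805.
2

Matrix identity: Q^n = [[F_(n+1), F_n], [F_n, F_(n-1)]] with Q = [[1,1],[1,0]].
n = 237 = 11101101₂. Square-and-multiply, entries mod 805:
Q^1 = [[1,1],[1,0]]
Q^3 = (Q^1)²·Q = [[3,2],[2,1]]
Q^7 = (Q^3)²·Q = [[21,13],[13,8]]
Q^14 = (Q^7)² = [[610,377],[377,233]]
Q^29 = (Q^14)²·Q = [[475,639],[639,641]]
Q^59 = (Q^29)²·Q = [[305,411],[411,699]]
Q^118 = (Q^59)² = [[321,484],[484,642]]
Q^237 = (Q^118)²·Q = [[804,2],[2,802]]
F_237 mod 805 = Q^237[0][1] = 2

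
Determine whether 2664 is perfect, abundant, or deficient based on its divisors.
abundant

Proper divisors of 2664: sum = 1 + 2 + 3 + 4 + 6 + 8 + 9 + 12 + ... + 444 + 666 + 888 + 1332 (23 divisors) = 4746
Since 4746 > 2664, 2664 is abundant.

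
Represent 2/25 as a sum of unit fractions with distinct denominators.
1/13 + 1/325

Greedy algorithm:
2/25: ceiling(25/2) = 13, use 1/13
1/325: ceiling(325/1) = 325, use 1/325
Result: 2/25 = 1/13 + 1/325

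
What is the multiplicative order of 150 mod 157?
52

157 is prime, so ord(150) divides φ(157) = 156.
Divisors of 156: 1, 2, 3, 4, 6, 12, 13, 26, 39, 52, 78, 156.
Repeated squaring: 150^1 ≡ 150, 150^2 ≡ 49, 150^4 ≡ 46, 150^8 ≡ 75, 150^16 ≡ 130, 150^32 ≡ 101, 150^64 ≡ 153, 150^128 ≡ 16 (mod 157).
Test 150^d mod 157 for each divisor d in increasing order:
150^1 ≡ 150
150^2 ≡ 49
150^3 = 150^2·150^1 ≡ 128
150^4 ≡ 46
150^6 = 150^4·150^2 ≡ 56
150^12 = 150^8·150^4 ≡ 153
150^13 = 150^8·150^4·150^1 ≡ 28
150^26 = 150^16·150^8·150^2 ≡ 156
150^39 = 150^32·150^4·150^2·150^1 ≡ 129
150^52 = 150^32·150^16·150^4 ≡ 1  ← first divisor giving 1
The order is 52.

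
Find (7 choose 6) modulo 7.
0

Using Lucas' theorem:
Write n=7 and k=6 in base 7:
n in base 7: [1, 0]
k in base 7: [0, 6]
C(7,6) mod 7 = ∏ C(n_i, k_i) mod 7
Digit binomials (mod 7): C(1,0) = 1; C(0,6) = 0 (k_i > n_i)
Product: 1 × 0 = 0 ≡ 0 (mod 7)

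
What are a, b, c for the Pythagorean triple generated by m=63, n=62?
(125, 7812, 7813)

Euclid's formula: a = m² - n², b = 2mn, c = m² + n²
m = 63, n = 62
a = 63² - 62² = 3969 - 3844 = 125
b = 2 × 63 × 62 = 7812
c = 63² + 62² = 3969 + 3844 = 7813
Verification: 125² + 7812² = 15625 + 61027344 = 61042969 = 7813² ✓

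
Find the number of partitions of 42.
53174

p(n) counts ways to write n as a sum of positive integers (order ignored).
Euler's pentagonal recurrence: p(k) = p(k-1) + p(k-2) - p(k-5) - p(k-7) + p(k-12) + p(k-15) - ... (offsets j(3j∓1)/2, signs ++--, p(0)=1, p(<0)=0).
DP table for k = 0..41: p(0)=1, p(1)=1, p(2)=2, p(3)=3, p(4)=5, p(5)=7, p(6)=11, p(7)=15, p(8)=22, p(9)=30, p(10)=42, p(11)=56, p(12)=77, p(13)=101, p(14)=135, p(15)=176, p(16)=231, p(17)=297, p(18)=385, p(19)=490, p(20)=627, p(21)=792, p(22)=1002, p(23)=1255, p(24)=1575, p(25)=1958, p(26)=2436, p(27)=3010, p(28)=3718, p(29)=4565, p(30)=5604, p(31)=6842, p(32)=8349, p(33)=10143, p(34)=12310, p(35)=14883, p(36)=17977, p(37)=21637, p(38)=26015, p(39)=31185, p(40)=37338, p(41)=44583.
Final step: p(42) = p(41) + p(40) - p(37) - p(35) + p(30) + p(27) - p(20) - p(16) + p(7) + p(2)
= 44583 + 37338 - 21637 - 14883 + 5604 + 3010 - 627 - 231 + 15 + 2
= 53174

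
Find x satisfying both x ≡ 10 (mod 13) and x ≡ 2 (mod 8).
10

Using Chinese Remainder Theorem:
M = 13 × 8 = 104
M1 = 8, M2 = 13
y1 = 8^(-1) mod 13 = 5
y2 = 13^(-1) mod 8 = 5
x = (10×8×5 + 2×13×5) mod 104 = 10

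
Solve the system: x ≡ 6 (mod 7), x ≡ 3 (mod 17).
20

Using Chinese Remainder Theorem:
M = 7 × 17 = 119
M1 = 17, M2 = 7
y1 = 17^(-1) mod 7 = 5
y2 = 7^(-1) mod 17 = 5
x = (6×17×5 + 3×7×5) mod 119 = 20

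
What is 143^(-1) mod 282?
71

gcd(143, 282) = 1, so the inverse exists.
Extended Euclidean algorithm on (282, 143):
282 = 1 × 143 + 139  ⟹  139 = (1)·282 + (-1)·143
143 = 1 × 139 + 4  ⟹  4 = (-1)·282 + (2)·143
139 = 34 × 4 + 3  ⟹  3 = (35)·282 + (-69)·143
4 = 1 × 3 + 1  ⟹  1 = (-36)·282 + (71)·143
So (71)·143 ≡ 1 (mod 282), i.e. 143^(-1) ≡ 71 (mod 282).
Check: 143 × 71 = 10153 ≡ 1 (mod 282)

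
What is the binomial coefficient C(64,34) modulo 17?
3

Using Lucas' theorem:
Write n=64 and k=34 in base 17:
n in base 17: [3, 13]
k in base 17: [2, 0]
C(64,34) mod 17 = ∏ C(n_i, k_i) mod 17
Digit binomials (mod 17): C(3,2) = 3; C(13,0) = 1
Product: 3 × 1 = 3 ≡ 3 (mod 17)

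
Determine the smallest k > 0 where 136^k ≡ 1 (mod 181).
90

181 is prime, so ord(136) divides φ(181) = 180.
Divisors of 180: 1, 2, 3, 4, 5, 6, 9, 10, 12, 15, 18, 20, 30, 36, 45, 60, 90, 180.
Repeated squaring: 136^1 ≡ 136, 136^2 ≡ 34, 136^4 ≡ 70, 136^8 ≡ 13, 136^16 ≡ 169, 136^32 ≡ 144, 136^64 ≡ 102, 136^128 ≡ 87 (mod 181).
Test 136^d mod 181 for each divisor d in increasing order:
136^1 ≡ 136
136^2 ≡ 34
136^3 = 136^2·136^1 ≡ 99
136^4 ≡ 70
136^5 = 136^4·136^1 ≡ 108
136^6 = 136^4·136^2 ≡ 27
136^9 = 136^8·136^1 ≡ 139
136^10 = 136^8·136^2 ≡ 80
136^12 = 136^8·136^4 ≡ 5
136^15 = 136^8·136^4·136^2·136^1 ≡ 133
136^18 = 136^16·136^2 ≡ 135
136^20 = 136^16·136^4 ≡ 65
136^30 = 136^16·136^8·136^4·136^2 ≡ 132
136^36 = 136^32·136^4 ≡ 125
136^45 = 136^32·136^8·136^4·136^1 ≡ 180
136^60 = 136^32·136^16·136^8·136^4 ≡ 48
136^90 = 136^64·136^16·136^8·136^2 ≡ 1  ← first divisor giving 1
The order is 90.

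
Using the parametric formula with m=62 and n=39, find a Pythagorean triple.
(2323, 4836, 5365)

Euclid's formula: a = m² - n², b = 2mn, c = m² + n²
m = 62, n = 39
a = 62² - 39² = 3844 - 1521 = 2323
b = 2 × 62 × 39 = 4836
c = 62² + 39² = 3844 + 1521 = 5365
Verification: 2323² + 4836² = 5396329 + 23386896 = 28783225 = 5365² ✓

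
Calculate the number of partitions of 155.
66493182097

p(n) counts ways to write n as a sum of positive integers (order ignored).
Euler's pentagonal recurrence: p(k) = p(k-1) + p(k-2) - p(k-5) - p(k-7) + p(k-12) + p(k-15) - ... (offsets j(3j∓1)/2, signs ++--, p(0)=1, p(<0)=0).
DP table for k = 0..154: p(0)=1, p(1)=1, p(2)=2, p(3)=3, p(4)=5, p(5)=7, p(6)=11, p(7)=15, p(8)=22, p(9)=30, p(10)=42, p(11)=56, p(12)=77, p(13)=101, p(14)=135, p(15)=176, p(16)=231, p(17)=297, p(18)=385, p(19)=490, p(20)=627, p(21)=792, p(22)=1002, p(23)=1255, p(24)=1575, p(25)=1958, p(26)=2436, p(27)=3010, p(28)=3718, p(29)=4565, p(30)=5604, p(31)=6842, p(32)=8349, p(33)=10143, p(34)=12310, p(35)=14883, p(36)=17977, p(37)=21637, p(38)=26015, p(39)=31185, p(40)=37338, p(41)=44583, p(42)=53174, p(43)=63261, p(44)=75175, p(45)=89134, p(46)=105558, p(47)=124754, p(48)=147273, p(49)=173525, p(50)=204226, p(51)=239943, p(52)=281589, p(53)=329931, p(54)=386155, p(55)=451276, p(56)=526823, p(57)=614154, p(58)=715220, p(59)=831820, p(60)=966467, p(61)=1121505, p(62)=1300156, p(63)=1505499, p(64)=1741630, p(65)=2012558, p(66)=2323520, p(67)=2679689, p(68)=3087735, p(69)=3554345, p(70)=4087968, p(71)=4697205, p(72)=5392783, p(73)=6185689, p(74)=7089500, p(75)=8118264, p(76)=9289091, p(77)=10619863, p(78)=12132164, p(79)=13848650, p(80)=15796476, p(81)=18004327, p(82)=20506255, p(83)=23338469, p(84)=26543660, p(85)=30167357, p(86)=34262962, p(87)=38887673, p(88)=44108109, p(89)=49995925, p(90)=56634173, p(91)=64112359, p(92)=72533807, p(93)=82010177, p(94)=92669720, p(95)=104651419, p(96)=118114304, p(97)=133230930, p(98)=150198136, p(99)=169229875, p(100)=190569292, p(101)=214481126, p(102)=241265379, p(103)=271248950, p(104)=304801365, p(105)=342325709, p(106)=384276336, p(107)=431149389, p(108)=483502844, p(109)=541946240, p(110)=607163746, p(111)=679903203, p(112)=761002156, p(113)=851376628, p(114)=952050665, p(115)=1064144451, p(116)=1188908248, p(117)=1327710076, p(118)=1482074143, p(119)=1653668665, p(120)=1844349560, p(121)=2056148051, p(122)=2291320912, p(123)=2552338241, p(124)=2841940500, p(125)=3163127352, p(126)=3519222692, p(127)=3913864295, p(128)=4351078600, p(129)=4835271870, p(130)=5371315400, p(131)=5964539504, p(132)=6620830889, p(133)=7346629512, p(134)=8149040695, p(135)=9035836076, p(136)=10015581680, p(137)=11097645016, p(138)=12292341831, p(139)=13610949895, p(140)=15065878135, p(141)=16670689208, p(142)=18440293320, p(143)=20390982757, p(144)=22540654445, p(145)=24908858009, p(146)=27517052599, p(147)=30388671978, p(148)=33549419497, p(149)=37027355200, p(150)=40853235313, p(151)=45060624582, p(152)=49686288421, p(153)=54770336324, p(154)=60356673280.
Final step: p(155) = p(154) + p(153) - p(150) - p(148) + p(143) + p(140) - p(133) - p(129) + p(120) + p(115) - p(104) - p(98) + p(85) + p(78) - p(63) - p(55) + p(38) + p(29) - p(10) - p(0)
= 60356673280 + 54770336324 - 40853235313 - 33549419497 + 20390982757 + 15065878135 - 7346629512 - 4835271870 + 1844349560 + 1064144451 - 304801365 - 150198136 + 30167357 + 12132164 - 1505499 - 451276 + 26015 + 4565 - 42 - 1
= 66493182097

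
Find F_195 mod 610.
0

Matrix identity: Q^n = [[F_(n+1), F_n], [F_n, F_(n-1)]] with Q = [[1,1],[1,0]].
n = 195 = 11000011₂. Square-and-multiply, entries mod 610:
Q^1 = [[1,1],[1,0]]
Q^3 = (Q^1)²·Q = [[3,2],[2,1]]
Q^6 = (Q^3)² = [[13,8],[8,5]]
Q^12 = (Q^6)² = [[233,144],[144,89]]
Q^24 = (Q^12)² = [[605,8],[8,597]]
Q^48 = (Q^24)² = [[89,466],[466,233]]
Q^97 = (Q^48)²·Q = [[589,597],[597,602]]
Q^195 = (Q^97)²·Q = [[377,0],[0,377]]
F_195 mod 610 = Q^195[0][1] = 0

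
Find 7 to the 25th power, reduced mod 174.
139

Repeated squaring. Binary of 25 = 11001.
7^1 ≡ 7 (mod 174); 7^2 ≡ 49 (mod 174); 7^4 ≡ 139 (mod 174); 7^8 ≡ 7 (mod 174); 7^16 ≡ 49 (mod 174)
7^25 = 7^1 × 7^8 × 7^16 ≡ 139 (mod 174)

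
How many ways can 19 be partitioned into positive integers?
490

p(n) counts ways to write n as a sum of positive integers (order ignored).
Euler's pentagonal recurrence: p(k) = p(k-1) + p(k-2) - p(k-5) - p(k-7) + p(k-12) + p(k-15) - ... (offsets j(3j∓1)/2, signs ++--, p(0)=1, p(<0)=0).
DP table for k = 0..18: p(0)=1, p(1)=1, p(2)=2, p(3)=3, p(4)=5, p(5)=7, p(6)=11, p(7)=15, p(8)=22, p(9)=30, p(10)=42, p(11)=56, p(12)=77, p(13)=101, p(14)=135, p(15)=176, p(16)=231, p(17)=297, p(18)=385.
Final step: p(19) = p(18) + p(17) - p(14) - p(12) + p(7) + p(4)
= 385 + 297 - 135 - 77 + 15 + 5
= 490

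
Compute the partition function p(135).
9035836076

p(n) counts ways to write n as a sum of positive integers (order ignored).
Euler's pentagonal recurrence: p(k) = p(k-1) + p(k-2) - p(k-5) - p(k-7) + p(k-12) + p(k-15) - ... (offsets j(3j∓1)/2, signs ++--, p(0)=1, p(<0)=0).
DP table for k = 0..134: p(0)=1, p(1)=1, p(2)=2, p(3)=3, p(4)=5, p(5)=7, p(6)=11, p(7)=15, p(8)=22, p(9)=30, p(10)=42, p(11)=56, p(12)=77, p(13)=101, p(14)=135, p(15)=176, p(16)=231, p(17)=297, p(18)=385, p(19)=490, p(20)=627, p(21)=792, p(22)=1002, p(23)=1255, p(24)=1575, p(25)=1958, p(26)=2436, p(27)=3010, p(28)=3718, p(29)=4565, p(30)=5604, p(31)=6842, p(32)=8349, p(33)=10143, p(34)=12310, p(35)=14883, p(36)=17977, p(37)=21637, p(38)=26015, p(39)=31185, p(40)=37338, p(41)=44583, p(42)=53174, p(43)=63261, p(44)=75175, p(45)=89134, p(46)=105558, p(47)=124754, p(48)=147273, p(49)=173525, p(50)=204226, p(51)=239943, p(52)=281589, p(53)=329931, p(54)=386155, p(55)=451276, p(56)=526823, p(57)=614154, p(58)=715220, p(59)=831820, p(60)=966467, p(61)=1121505, p(62)=1300156, p(63)=1505499, p(64)=1741630, p(65)=2012558, p(66)=2323520, p(67)=2679689, p(68)=3087735, p(69)=3554345, p(70)=4087968, p(71)=4697205, p(72)=5392783, p(73)=6185689, p(74)=7089500, p(75)=8118264, p(76)=9289091, p(77)=10619863, p(78)=12132164, p(79)=13848650, p(80)=15796476, p(81)=18004327, p(82)=20506255, p(83)=23338469, p(84)=26543660, p(85)=30167357, p(86)=34262962, p(87)=38887673, p(88)=44108109, p(89)=49995925, p(90)=56634173, p(91)=64112359, p(92)=72533807, p(93)=82010177, p(94)=92669720, p(95)=104651419, p(96)=118114304, p(97)=133230930, p(98)=150198136, p(99)=169229875, p(100)=190569292, p(101)=214481126, p(102)=241265379, p(103)=271248950, p(104)=304801365, p(105)=342325709, p(106)=384276336, p(107)=431149389, p(108)=483502844, p(109)=541946240, p(110)=607163746, p(111)=679903203, p(112)=761002156, p(113)=851376628, p(114)=952050665, p(115)=1064144451, p(116)=1188908248, p(117)=1327710076, p(118)=1482074143, p(119)=1653668665, p(120)=1844349560, p(121)=2056148051, p(122)=2291320912, p(123)=2552338241, p(124)=2841940500, p(125)=3163127352, p(126)=3519222692, p(127)=3913864295, p(128)=4351078600, p(129)=4835271870, p(130)=5371315400, p(131)=5964539504, p(132)=6620830889, p(133)=7346629512, p(134)=8149040695.
Final step: p(135) = p(134) + p(133) - p(130) - p(128) + p(123) + p(120) - p(113) - p(109) + p(100) + p(95) - p(84) - p(78) + p(65) + p(58) - p(43) - p(35) + p(18) + p(9)
= 8149040695 + 7346629512 - 5371315400 - 4351078600 + 2552338241 + 1844349560 - 851376628 - 541946240 + 190569292 + 104651419 - 26543660 - 12132164 + 2012558 + 715220 - 63261 - 14883 + 385 + 30
= 9035836076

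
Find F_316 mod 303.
78

Matrix identity: Q^n = [[F_(n+1), F_n], [F_n, F_(n-1)]] with Q = [[1,1],[1,0]].
n = 316 = 100111100₂. Square-and-multiply, entries mod 303:
Q^1 = [[1,1],[1,0]]
Q^2 = (Q^1)² = [[2,1],[1,1]]
Q^4 = (Q^2)² = [[5,3],[3,2]]
Q^9 = (Q^4)²·Q = [[55,34],[34,21]]
Q^19 = (Q^9)²·Q = [[99,242],[242,160]]
Q^39 = (Q^19)²·Q = [[147,190],[190,260]]
Q^79 = (Q^39)²·Q = [[204,139],[139,65]]
Q^158 = (Q^79)² = [[34,122],[122,215]]
Q^316 = (Q^158)² = [[284,78],[78,206]]
F_316 mod 303 = Q^316[0][1] = 78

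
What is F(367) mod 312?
301

Matrix identity: Q^n = [[F_(n+1), F_n], [F_n, F_(n-1)]] with Q = [[1,1],[1,0]].
n = 367 = 101101111₂. Square-and-multiply, entries mod 312:
Q^1 = [[1,1],[1,0]]
Q^2 = (Q^1)² = [[2,1],[1,1]]
Q^5 = (Q^2)²·Q = [[8,5],[5,3]]
Q^11 = (Q^5)²·Q = [[144,89],[89,55]]
Q^22 = (Q^11)² = [[265,239],[239,26]]
Q^45 = (Q^22)²·Q = [[23,50],[50,285]]
Q^91 = (Q^45)²·Q = [[21,221],[221,112]]
Q^183 = (Q^91)²·Q = [[51,298],[298,65]]
Q^367 = (Q^183)²·Q = [[237,301],[301,248]]
F_367 mod 312 = Q^367[0][1] = 301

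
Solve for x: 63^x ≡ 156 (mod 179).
168

Baby-step giant-step with step n = ⌈√179⌉ = 14.
Baby steps 63^j mod 179 (j:value) for j=0..13: 0:1, 1:63, 2:31, 3:163, 4:66, 5:41, 6:77, 7:18, 8:60, 9:21, 10:70, 11:114, 12:22, 13:133.
Giant-step multiplier: 63^(-14) ≡ 63^(178-14) = 63^164 ≡ 100 (mod 179).
Giant steps γ_i = 156·100^i mod 179: γ_0=156, γ_1=27, γ_2=15, γ_3=68, γ_4=177, γ_5=158, γ_6=48, γ_7=146, γ_8=101, γ_9=76, γ_10=82, γ_11=145, γ_12=1 (in table at j=0).
x = i·n + j = 12·14 + 0 = 168.
Check: 63^168 ≡ 156 (mod 179).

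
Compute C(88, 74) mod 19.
0

Using Lucas' theorem:
Write n=88 and k=74 in base 19:
n in base 19: [4, 12]
k in base 19: [3, 17]
C(88,74) mod 19 = ∏ C(n_i, k_i) mod 19
Digit binomials (mod 19): C(4,3) = 4; C(12,17) = 0 (k_i > n_i)
Product: 4 × 0 = 0 ≡ 0 (mod 19)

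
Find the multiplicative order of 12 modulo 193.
24

193 is prime, so ord(12) divides φ(193) = 192.
Divisors of 192: 1, 2, 3, 4, 6, 8, 12, 16, 24, 32, 48, 64, 96, 192.
Repeated squaring: 12^1 ≡ 12, 12^2 ≡ 144, 12^4 ≡ 85, 12^8 ≡ 84, 12^16 ≡ 108, 12^32 ≡ 84, 12^64 ≡ 108, 12^128 ≡ 84 (mod 193).
Test 12^d mod 193 for each divisor d in increasing order:
12^1 ≡ 12
12^2 ≡ 144
12^3 = 12^2·12^1 ≡ 184
12^4 ≡ 85
12^6 = 12^4·12^2 ≡ 81
12^8 ≡ 84
12^12 = 12^8·12^4 ≡ 192
12^16 ≡ 108
12^24 = 12^16·12^8 ≡ 1  ← first divisor giving 1
The order is 24.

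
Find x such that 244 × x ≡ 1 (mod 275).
204

gcd(244, 275) = 1, so the inverse exists.
Extended Euclidean algorithm on (275, 244):
275 = 1 × 244 + 31  ⟹  31 = (1)·275 + (-1)·244
244 = 7 × 31 + 27  ⟹  27 = (-7)·275 + (8)·244
31 = 1 × 27 + 4  ⟹  4 = (8)·275 + (-9)·244
27 = 6 × 4 + 3  ⟹  3 = (-55)·275 + (62)·244
4 = 1 × 3 + 1  ⟹  1 = (63)·275 + (-71)·244
So (-71)·244 ≡ 1 (mod 275), i.e. 244^(-1) ≡ -71 ≡ 204 (mod 275).
Check: 244 × 204 = 49776 ≡ 1 (mod 275)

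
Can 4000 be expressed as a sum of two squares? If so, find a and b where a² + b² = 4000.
20² + 60² (a=20, b=60)

Factorization: 4000 = 2^5 × 5^3
By Fermat: n is sum of two squares iff every prime p ≡ 3 (mod 4) appears to even power.
All primes ≡ 3 (mod 4) appear to even power.
Search a = 0, 1, 2, … for 4000 - a² a perfect square: first hit at a = 20: 4000 - 400 = 3600 = 60².
4000 = 20² + 60² = 400 + 3600 ✓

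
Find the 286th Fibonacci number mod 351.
242

Matrix identity: Q^n = [[F_(n+1), F_n], [F_n, F_(n-1)]] with Q = [[1,1],[1,0]].
n = 286 = 100011110₂. Square-and-multiply, entries mod 351:
Q^1 = [[1,1],[1,0]]
Q^2 = (Q^1)² = [[2,1],[1,1]]
Q^4 = (Q^2)² = [[5,3],[3,2]]
Q^8 = (Q^4)² = [[34,21],[21,13]]
Q^17 = (Q^8)²·Q = [[127,193],[193,285]]
Q^35 = (Q^17)²·Q = [[216,26],[26,190]]
Q^71 = (Q^35)²·Q = [[324,298],[298,26]]
Q^143 = (Q^71)²·Q = [[81,28],[28,53]]
Q^286 = (Q^143)² = [[325,242],[242,83]]
F_286 mod 351 = Q^286[0][1] = 242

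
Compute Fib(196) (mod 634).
569

Matrix identity: Q^n = [[F_(n+1), F_n], [F_n, F_(n-1)]] with Q = [[1,1],[1,0]].
n = 196 = 11000100₂. Square-and-multiply, entries mod 634:
Q^1 = [[1,1],[1,0]]
Q^3 = (Q^1)²·Q = [[3,2],[2,1]]
Q^6 = (Q^3)² = [[13,8],[8,5]]
Q^12 = (Q^6)² = [[233,144],[144,89]]
Q^24 = (Q^12)² = [[213,86],[86,127]]
Q^49 = (Q^24)²·Q = [[219,143],[143,76]]
Q^98 = (Q^49)² = [[572,341],[341,231]]
Q^196 = (Q^98)² = [[299,569],[569,364]]
F_196 mod 634 = Q^196[0][1] = 569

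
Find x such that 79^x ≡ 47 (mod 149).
118

Baby-step giant-step with step n = ⌈√149⌉ = 13.
Baby steps 79^j mod 149 (j:value) for j=0..12: 0:1, 1:79, 2:132, 3:147, 4:140, 5:34, 6:4, 7:18, 8:81, 9:141, 10:113, 11:136, 12:16.
Giant-step multiplier: 79^(-13) ≡ 79^(148-13) = 79^135 ≡ 89 (mod 149).
Giant steps γ_i = 47·89^i mod 149: γ_0=47, γ_1=11, γ_2=85, γ_3=115, γ_4=103, γ_5=78, γ_6=88, γ_7=84, γ_8=26, γ_9=79 (in table at j=1).
x = i·n + j = 9·13 + 1 = 118.
Check: 79^118 ≡ 47 (mod 149).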